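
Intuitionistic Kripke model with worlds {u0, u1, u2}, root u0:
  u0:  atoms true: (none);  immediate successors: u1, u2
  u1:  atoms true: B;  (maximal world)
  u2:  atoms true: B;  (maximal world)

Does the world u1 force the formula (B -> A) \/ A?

No

u1 ||-/- (B -> A) \/ A: neither disjunct is forced at u1.
u1 ||-/- B -> A: already at u1 itself, u1 ||- B but u1 ||-/- A.
u1 lacks atom A, so u1 ||-/- A.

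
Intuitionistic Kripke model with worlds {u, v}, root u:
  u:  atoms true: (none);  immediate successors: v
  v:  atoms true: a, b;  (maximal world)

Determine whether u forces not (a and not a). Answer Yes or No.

Yes

u forces not (a and not a): no world accessible from u forces a and not a.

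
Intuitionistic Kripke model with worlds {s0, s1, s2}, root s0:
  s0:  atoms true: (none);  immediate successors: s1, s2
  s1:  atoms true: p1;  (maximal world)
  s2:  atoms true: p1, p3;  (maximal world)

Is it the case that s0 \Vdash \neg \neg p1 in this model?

Yes

s0 \Vdash \neg \neg p1: no world accessible from s0 forces \neg p1.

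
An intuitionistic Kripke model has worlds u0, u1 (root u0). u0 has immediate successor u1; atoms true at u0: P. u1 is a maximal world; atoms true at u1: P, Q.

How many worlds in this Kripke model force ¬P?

0

u0: does not force it — u0 ⊮ ¬P since u0 is accessible from u0 and u0 ⊩ P.
u1: does not force it.
Worlds forcing the formula: { }.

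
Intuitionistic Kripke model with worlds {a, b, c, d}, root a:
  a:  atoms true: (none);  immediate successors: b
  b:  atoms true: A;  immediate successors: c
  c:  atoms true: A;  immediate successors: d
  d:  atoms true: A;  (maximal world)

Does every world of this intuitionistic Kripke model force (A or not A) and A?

Not every world: a does not force (A or not A) and A.
a does not force (A or not A) and A since a fails A or not A.

No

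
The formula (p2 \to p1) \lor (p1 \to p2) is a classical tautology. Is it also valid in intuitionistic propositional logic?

This is the Gödel–Dummett linearity axiom, which is not intuitionistically valid.
A Kripke countermodel: worlds w0, w1, w2; order generated by w0 \le w1, w0 \le w2; atoms true at each world — w0:{}; w1:{p2}; w2:{p1}.
w0 \nVdash (p2 \to p1) \lor (p1 \to p2): neither disjunct is forced at w0.
w0 \nVdash p2 \to p1: at the accessible world w1, w1 \Vdash p2 but w1 \nVdash p1.
w1 lacks atom p1, so w1 \nVdash p1.
So the root w0 does not force the formula.

No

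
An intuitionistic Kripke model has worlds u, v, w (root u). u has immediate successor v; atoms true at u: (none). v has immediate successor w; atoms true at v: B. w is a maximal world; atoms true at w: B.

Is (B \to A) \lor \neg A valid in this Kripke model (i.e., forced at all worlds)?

Yes

u \Vdash (B \to A) \lor \neg A via the disjunct \neg A.
Since the root u forces (B \to A) \lor \neg A and forcing is persistent (monotone upward), every world forces it.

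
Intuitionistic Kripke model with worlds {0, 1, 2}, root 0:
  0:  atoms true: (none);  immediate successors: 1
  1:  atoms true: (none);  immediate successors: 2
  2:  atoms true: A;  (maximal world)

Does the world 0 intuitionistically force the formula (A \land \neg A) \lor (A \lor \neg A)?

0 \nVdash (A \land \neg A) \lor (A \lor \neg A): neither disjunct is forced at 0.
0 \nVdash A \land \neg A since 0 fails A.

No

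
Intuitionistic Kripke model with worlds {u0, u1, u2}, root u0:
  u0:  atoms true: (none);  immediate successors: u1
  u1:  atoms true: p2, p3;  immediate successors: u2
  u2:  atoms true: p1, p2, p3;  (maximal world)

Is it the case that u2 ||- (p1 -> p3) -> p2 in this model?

Yes

u2 ||- (p1 -> p3) -> p2: every world accessible from u2 that forces p1 -> p3 (namely u2) also forces p2.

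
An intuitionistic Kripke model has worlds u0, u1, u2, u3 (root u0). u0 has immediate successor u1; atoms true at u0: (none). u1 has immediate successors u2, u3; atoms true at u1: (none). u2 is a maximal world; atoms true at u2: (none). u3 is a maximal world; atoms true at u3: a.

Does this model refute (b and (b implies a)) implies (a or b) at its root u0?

No

u0 forces (b and (b implies a)) implies (a or b) vacuously: no world accessible from u0 forces the antecedent b and (b implies a).
So the root u0 forces (b and (b implies a)) implies (a or b); the model is not a countermodel.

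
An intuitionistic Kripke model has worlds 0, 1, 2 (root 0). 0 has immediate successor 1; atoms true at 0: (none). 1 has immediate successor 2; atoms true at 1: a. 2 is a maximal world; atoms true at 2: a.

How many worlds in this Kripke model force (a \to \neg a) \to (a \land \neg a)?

0: forces it.
1: forces it.
2: forces it.
Worlds forcing the formula: {0, 1, 2}.

3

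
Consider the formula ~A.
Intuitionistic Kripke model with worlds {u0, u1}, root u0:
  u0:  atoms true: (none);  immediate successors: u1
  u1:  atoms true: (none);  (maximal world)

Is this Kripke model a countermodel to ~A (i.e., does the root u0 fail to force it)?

No

u0 ||- ~A: no world accessible from u0 forces A.
So the root u0 forces ~A; the model is not a countermodel.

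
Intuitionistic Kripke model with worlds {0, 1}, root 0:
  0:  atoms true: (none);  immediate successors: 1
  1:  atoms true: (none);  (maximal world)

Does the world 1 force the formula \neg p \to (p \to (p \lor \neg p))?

Yes

1 \Vdash \neg p \to (p \to (p \lor \neg p)): every world accessible from 1 that forces \neg p (namely 1) also forces p \to (p \lor \neg p).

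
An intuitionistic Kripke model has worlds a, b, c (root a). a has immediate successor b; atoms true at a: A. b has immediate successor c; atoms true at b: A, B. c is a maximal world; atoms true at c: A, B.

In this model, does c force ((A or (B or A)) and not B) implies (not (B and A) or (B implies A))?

Yes

c forces ((A or (B or A)) and not B) implies (not (B and A) or (B implies A)) vacuously: no world accessible from c forces the antecedent (A or (B or A)) and not B.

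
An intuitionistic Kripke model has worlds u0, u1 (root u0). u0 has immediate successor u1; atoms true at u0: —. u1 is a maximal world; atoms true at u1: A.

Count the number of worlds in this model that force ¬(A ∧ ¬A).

2

u0: forces it.
u1: forces it.
Worlds forcing the formula: {u0, u1}.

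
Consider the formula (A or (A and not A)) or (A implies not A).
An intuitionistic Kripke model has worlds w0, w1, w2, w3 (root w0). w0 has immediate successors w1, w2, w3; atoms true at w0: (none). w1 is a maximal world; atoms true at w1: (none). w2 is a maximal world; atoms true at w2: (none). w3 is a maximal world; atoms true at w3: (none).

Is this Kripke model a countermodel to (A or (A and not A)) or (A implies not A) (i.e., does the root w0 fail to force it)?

No

w0 forces (A or (A and not A)) or (A implies not A) via the disjunct A implies not A.
So the root w0 forces (A or (A and not A)) or (A implies not A); the model is not a countermodel.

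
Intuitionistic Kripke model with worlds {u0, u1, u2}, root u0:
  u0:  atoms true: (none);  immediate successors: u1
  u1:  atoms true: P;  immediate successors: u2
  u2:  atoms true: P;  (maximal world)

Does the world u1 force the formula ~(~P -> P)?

u1 ||-/- ~(~P -> P) since u1 is accessible from u1 and u1 ||- ~P -> P.
u1 ||- ~P -> P vacuously: no world accessible from u1 forces the antecedent ~P.

No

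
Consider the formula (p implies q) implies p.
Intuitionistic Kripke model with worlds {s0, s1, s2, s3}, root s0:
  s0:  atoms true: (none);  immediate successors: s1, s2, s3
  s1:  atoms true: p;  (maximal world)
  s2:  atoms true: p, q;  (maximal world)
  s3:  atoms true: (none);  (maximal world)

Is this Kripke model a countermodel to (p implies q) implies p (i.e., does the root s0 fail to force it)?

Yes

s0 does not force (p implies q) implies p: at the accessible world s3, s3 forces p implies q but s3 does not force p.
s3 lacks atom p, so s3 does not force p.
So the root s0 does not force (p implies q) implies p; the model is a countermodel.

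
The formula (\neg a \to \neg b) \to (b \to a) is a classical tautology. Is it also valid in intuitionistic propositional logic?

This is the converse of contraposition, which is not intuitionistically valid.
A Kripke countermodel: worlds w0, w1; order generated by w0 \le w1; atoms true at each world — w0:{b}; w1:{a,b}.
w0 \nVdash (\neg a \to \neg b) \to (b \to a): already at w0 itself, w0 \Vdash \neg a \to \neg b but w0 \nVdash b \to a.
w0 \nVdash b \to a: already at w0 itself, w0 \Vdash b but w0 \nVdash a.
w0 lacks atom a, so w0 \nVdash a.
So the root w0 does not force the formula.

No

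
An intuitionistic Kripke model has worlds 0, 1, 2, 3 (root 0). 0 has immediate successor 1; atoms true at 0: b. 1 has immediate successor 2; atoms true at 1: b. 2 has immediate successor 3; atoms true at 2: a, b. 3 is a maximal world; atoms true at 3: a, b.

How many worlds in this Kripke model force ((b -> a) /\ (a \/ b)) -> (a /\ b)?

4

0: forces it.
1: forces it.
2: forces it.
3: forces it.
Worlds forcing the formula: {0, 1, 2, 3}.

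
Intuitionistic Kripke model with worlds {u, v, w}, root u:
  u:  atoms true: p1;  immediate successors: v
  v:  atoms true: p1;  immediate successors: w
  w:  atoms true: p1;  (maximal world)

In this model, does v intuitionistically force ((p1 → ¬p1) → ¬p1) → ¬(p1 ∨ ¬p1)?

No

v ⊮ ((p1 → ¬p1) → ¬p1) → ¬(p1 ∨ ¬p1): already at v itself, v ⊩ (p1 → ¬p1) → ¬p1 but v ⊮ ¬(p1 ∨ ¬p1).
v ⊮ ¬(p1 ∨ ¬p1) since v is accessible from v and v ⊩ p1 ∨ ¬p1.
v ⊩ p1 ∨ ¬p1 via the disjunct p1.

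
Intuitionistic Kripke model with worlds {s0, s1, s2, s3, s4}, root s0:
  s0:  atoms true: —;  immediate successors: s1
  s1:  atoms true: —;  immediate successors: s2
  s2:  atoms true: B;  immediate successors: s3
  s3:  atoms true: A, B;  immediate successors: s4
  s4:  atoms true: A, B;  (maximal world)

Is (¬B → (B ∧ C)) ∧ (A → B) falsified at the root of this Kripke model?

s0 ⊩ (¬B → (B ∧ C)) ∧ (A → B) since s0 forces both conjuncts.
So the root s0 forces (¬B → (B ∧ C)) ∧ (A → B); the model is not a countermodel.

No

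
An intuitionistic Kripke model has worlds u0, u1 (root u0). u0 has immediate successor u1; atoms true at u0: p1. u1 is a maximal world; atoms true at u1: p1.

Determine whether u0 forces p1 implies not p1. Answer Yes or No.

u0 does not force p1 implies not p1: already at u0 itself, u0 forces p1 but u0 does not force not p1.
u0 does not force not p1 since u0 is accessible from u0 and u0 forces p1.

No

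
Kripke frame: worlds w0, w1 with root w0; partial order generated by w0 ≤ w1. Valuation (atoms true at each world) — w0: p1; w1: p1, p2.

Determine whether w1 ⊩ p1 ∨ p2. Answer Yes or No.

Yes

w1 ⊩ p1 ∨ p2 via the disjunct p1.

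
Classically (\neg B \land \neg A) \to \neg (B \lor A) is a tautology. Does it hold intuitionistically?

Yes

This is a constructively valid De Morgan direction (conjunction of negations to negated disjunction), which is intuitionistically derivable.
If both \neg B and \neg A hold at a world, no accessible world forces B or forces A, so none forces B \lor A.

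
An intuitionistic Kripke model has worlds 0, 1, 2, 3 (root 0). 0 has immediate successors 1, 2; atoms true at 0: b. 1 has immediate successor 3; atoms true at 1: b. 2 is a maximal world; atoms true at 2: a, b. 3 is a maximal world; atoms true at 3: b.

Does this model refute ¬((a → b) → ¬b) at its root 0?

0 ⊩ ¬((a → b) → ¬b): no world accessible from 0 forces (a → b) → ¬b.
So the root 0 forces ¬((a → b) → ¬b); the model is not a countermodel.

No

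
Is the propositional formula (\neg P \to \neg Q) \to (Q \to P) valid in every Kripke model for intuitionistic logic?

No

This is the converse of contraposition, which is not intuitionistically valid.
A Kripke countermodel: worlds u, v; order generated by u \le v; atoms true at each world — u:{Q}; v:{P,Q}.
u \nVdash (\neg P \to \neg Q) \to (Q \to P): already at u itself, u \Vdash \neg P \to \neg Q but u \nVdash Q \to P.
u \nVdash Q \to P: already at u itself, u \Vdash Q but u \nVdash P.
u lacks atom P, so u \nVdash P.
So the root u does not force the formula.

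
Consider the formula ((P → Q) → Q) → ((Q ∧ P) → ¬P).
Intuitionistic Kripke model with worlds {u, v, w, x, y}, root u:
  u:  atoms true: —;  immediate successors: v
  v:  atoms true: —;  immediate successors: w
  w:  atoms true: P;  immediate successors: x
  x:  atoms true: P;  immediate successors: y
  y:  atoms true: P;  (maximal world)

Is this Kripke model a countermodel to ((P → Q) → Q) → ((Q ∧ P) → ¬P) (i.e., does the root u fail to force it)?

No

u ⊩ ((P → Q) → Q) → ((Q ∧ P) → ¬P): every world accessible from u that forces (P → Q) → Q (namely u, v, w, x, y) also forces (Q ∧ P) → ¬P.
So the root u forces ((P → Q) → Q) → ((Q ∧ P) → ¬P); the model is not a countermodel.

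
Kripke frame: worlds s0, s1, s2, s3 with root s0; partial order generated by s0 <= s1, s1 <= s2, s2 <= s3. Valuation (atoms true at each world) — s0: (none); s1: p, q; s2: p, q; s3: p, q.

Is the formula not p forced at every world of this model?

Not every world: s0 does not force not p.
s0 does not force not p since s1 is accessible from s0 and s1 forces p.

No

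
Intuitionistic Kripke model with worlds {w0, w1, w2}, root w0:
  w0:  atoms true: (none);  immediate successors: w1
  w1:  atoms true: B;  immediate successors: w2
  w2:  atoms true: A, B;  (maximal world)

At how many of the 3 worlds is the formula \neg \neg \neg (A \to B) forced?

0

w0: does not force it — w0 \nVdash \neg \neg \neg (A \to B) since w0 is accessible from w0 and w0 \Vdash \neg \neg (A \to B).
w1: does not force it — w1 \nVdash \neg \neg \neg (A \to B) since w1 is accessible from w1 and w1 \Vdash \neg \neg (A \to B).
w2: does not force it — w2 \nVdash \neg \neg \neg (A \to B) since w2 is accessible from w2 and w2 \Vdash \neg \neg (A \to B).
Worlds forcing the formula: { }.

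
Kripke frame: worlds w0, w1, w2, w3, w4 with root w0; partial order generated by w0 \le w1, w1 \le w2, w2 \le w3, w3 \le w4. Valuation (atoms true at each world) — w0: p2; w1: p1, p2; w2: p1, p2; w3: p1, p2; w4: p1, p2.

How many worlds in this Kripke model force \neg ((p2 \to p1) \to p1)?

w0: does not force it — w0 \nVdash \neg ((p2 \to p1) \to p1) since w0 is accessible from w0 and w0 \Vdash (p2 \to p1) \to p1.
w1: does not force it — w1 \nVdash \neg ((p2 \to p1) \to p1) since w1 is accessible from w1 and w1 \Vdash (p2 \to p1) \to p1.
w2: does not force it.
w3: does not force it.
w4: does not force it.
Worlds forcing the formula: { }.

0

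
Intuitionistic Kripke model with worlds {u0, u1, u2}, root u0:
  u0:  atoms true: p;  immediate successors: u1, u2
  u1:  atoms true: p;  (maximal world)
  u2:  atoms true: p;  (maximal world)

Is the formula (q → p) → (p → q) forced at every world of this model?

Not every world: u0 ⊮ (q → p) → (p → q).
u0 ⊮ (q → p) → (p → q): already at u0 itself, u0 ⊩ q → p but u0 ⊮ p → q.
u0 ⊮ p → q: already at u0 itself, u0 ⊩ p but u0 ⊮ q.

No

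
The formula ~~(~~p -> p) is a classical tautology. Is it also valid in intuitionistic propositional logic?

Yes

This is the double negation of double-negation elimination, which is intuitionistically derivable.
By Glivenko's theorem the double negation of any classical propositional tautology is intuitionistically provable; ~~p -> p is classically a tautology.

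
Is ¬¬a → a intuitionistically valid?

This is double-negation elimination, which is not intuitionistically valid.
A Kripke countermodel: worlds w0, w1; order generated by w0 ≤ w1; atoms true at each world — w0:{}; w1:{a}.
w0 ⊮ ¬¬a → a: already at w0 itself, w0 ⊩ ¬¬a but w0 ⊮ a.
w0 lacks atom a, so w0 ⊮ a.
So the root w0 does not force the formula.

No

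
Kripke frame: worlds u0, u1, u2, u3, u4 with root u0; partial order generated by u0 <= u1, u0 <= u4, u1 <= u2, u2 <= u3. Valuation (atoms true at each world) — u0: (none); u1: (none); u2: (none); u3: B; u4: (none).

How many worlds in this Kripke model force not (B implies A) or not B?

u0: does not force it — u0 does not force not (B implies A) or not B: neither disjunct is forced at u0.
u1: forces it.
u2: forces it.
u3: forces it.
u4: forces it.
Worlds forcing the formula: {u1, u2, u3, u4}.

4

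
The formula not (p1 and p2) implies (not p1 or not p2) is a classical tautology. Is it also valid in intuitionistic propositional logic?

No

This is the constructively invalid direction of De Morgan's law for conjunction, which is not intuitionistically valid.
A Kripke countermodel: worlds 0, 1, 2; order generated by 0 <= 1, 0 <= 2; atoms true at each world — 0:{}; 1:{p1}; 2:{p2}.
0 does not force not (p1 and p2) implies (not p1 or not p2): already at 0 itself, 0 forces not (p1 and p2) but 0 does not force not p1 or not p2.
0 does not force not p1 or not p2: neither disjunct is forced at 0.
0 does not force not p1 since 1 is accessible from 0 and 1 forces p1.
So the root 0 does not force the formula.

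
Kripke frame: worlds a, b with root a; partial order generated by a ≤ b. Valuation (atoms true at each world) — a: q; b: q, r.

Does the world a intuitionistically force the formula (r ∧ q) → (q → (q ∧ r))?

a ⊩ (r ∧ q) → (q → (q ∧ r)): every world accessible from a that forces r ∧ q (namely b) also forces q → (q ∧ r).

Yes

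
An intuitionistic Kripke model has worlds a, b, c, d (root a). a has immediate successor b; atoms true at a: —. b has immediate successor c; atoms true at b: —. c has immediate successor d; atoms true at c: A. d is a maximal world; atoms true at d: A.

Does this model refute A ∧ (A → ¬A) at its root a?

Yes

a ⊮ A ∧ (A → ¬A) since a fails A.
So the root a does not force A ∧ (A → ¬A); the model is a countermodel.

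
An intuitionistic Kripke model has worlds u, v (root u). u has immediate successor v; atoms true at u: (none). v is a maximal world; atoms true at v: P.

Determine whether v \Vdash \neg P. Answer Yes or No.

No

v \nVdash \neg P since v is accessible from v and v \Vdash P.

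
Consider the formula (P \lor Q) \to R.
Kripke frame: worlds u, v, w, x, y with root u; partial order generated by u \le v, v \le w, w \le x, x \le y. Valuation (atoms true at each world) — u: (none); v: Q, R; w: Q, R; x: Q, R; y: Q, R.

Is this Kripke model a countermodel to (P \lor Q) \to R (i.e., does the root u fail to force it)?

u \Vdash (P \lor Q) \to R: every world accessible from u that forces P \lor Q (namely v, w, x, y) also forces R.
So the root u forces (P \lor Q) \to R; the model is not a countermodel.

No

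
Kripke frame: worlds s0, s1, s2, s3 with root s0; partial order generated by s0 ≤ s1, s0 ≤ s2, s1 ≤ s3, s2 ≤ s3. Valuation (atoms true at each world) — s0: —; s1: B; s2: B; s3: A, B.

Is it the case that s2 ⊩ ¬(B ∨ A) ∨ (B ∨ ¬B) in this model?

Yes

s2 ⊩ ¬(B ∨ A) ∨ (B ∨ ¬B) via the disjunct B ∨ ¬B.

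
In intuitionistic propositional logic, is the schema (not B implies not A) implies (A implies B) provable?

No

This is the converse of contraposition, which is not intuitionistically valid.
A Kripke countermodel: worlds u0, u1; order generated by u0 <= u1; atoms true at each world — u0:{A}; u1:{A,B}.
u0 does not force (not B implies not A) implies (A implies B): already at u0 itself, u0 forces not B implies not A but u0 does not force A implies B.
u0 does not force A implies B: already at u0 itself, u0 forces A but u0 does not force B.
u0 lacks atom B, so u0 does not force B.
So the root u0 does not force the formula.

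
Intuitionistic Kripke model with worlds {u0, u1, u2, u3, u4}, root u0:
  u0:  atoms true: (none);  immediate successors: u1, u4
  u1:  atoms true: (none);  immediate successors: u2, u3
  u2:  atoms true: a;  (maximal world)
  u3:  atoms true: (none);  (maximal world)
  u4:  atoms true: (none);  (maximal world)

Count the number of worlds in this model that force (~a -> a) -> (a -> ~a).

u0: does not force it — u0 ||-/- (~a -> a) -> (a -> ~a): at the accessible world u2, u2 ||- ~a -> a but u2 ||-/- a -> ~a.
u1: does not force it — u1 ||-/- (~a -> a) -> (a -> ~a): at the accessible world u2, u2 ||- ~a -> a but u2 ||-/- a -> ~a.
u2: does not force it.
u3: forces it.
u4: forces it.
Worlds forcing the formula: {u3, u4}.

2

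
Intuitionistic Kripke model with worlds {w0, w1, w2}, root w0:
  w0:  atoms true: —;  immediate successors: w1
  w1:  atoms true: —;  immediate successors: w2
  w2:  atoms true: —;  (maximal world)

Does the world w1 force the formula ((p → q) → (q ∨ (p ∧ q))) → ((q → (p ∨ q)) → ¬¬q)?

Yes

w1 ⊩ ((p → q) → (q ∨ (p ∧ q))) → ((q → (p ∨ q)) → ¬¬q) vacuously: no world accessible from w1 forces the antecedent (p → q) → (q ∨ (p ∧ q)).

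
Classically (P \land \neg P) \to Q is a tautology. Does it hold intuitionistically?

Yes

This is an instance of ex falso quodlibet, which is intuitionistically derivable.
No world can force both P and \neg P, so the antecedent P \land \neg P is never forced and the implication holds vacuously at every world.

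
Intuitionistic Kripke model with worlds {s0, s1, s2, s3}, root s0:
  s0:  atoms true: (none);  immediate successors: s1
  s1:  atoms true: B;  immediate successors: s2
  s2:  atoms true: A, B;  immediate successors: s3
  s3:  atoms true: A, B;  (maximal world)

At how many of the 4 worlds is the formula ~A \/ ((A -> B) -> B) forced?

s0: does not force it — s0 ||-/- ~A \/ ((A -> B) -> B): neither disjunct is forced at s0.
s1: forces it.
s2: forces it.
s3: forces it.
Worlds forcing the formula: {s1, s2, s3}.

3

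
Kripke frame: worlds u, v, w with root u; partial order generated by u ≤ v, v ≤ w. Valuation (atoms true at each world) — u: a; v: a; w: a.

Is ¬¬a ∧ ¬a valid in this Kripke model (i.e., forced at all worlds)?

Not every world: u ⊮ ¬¬a ∧ ¬a.
u ⊮ ¬¬a ∧ ¬a since u fails ¬a.

No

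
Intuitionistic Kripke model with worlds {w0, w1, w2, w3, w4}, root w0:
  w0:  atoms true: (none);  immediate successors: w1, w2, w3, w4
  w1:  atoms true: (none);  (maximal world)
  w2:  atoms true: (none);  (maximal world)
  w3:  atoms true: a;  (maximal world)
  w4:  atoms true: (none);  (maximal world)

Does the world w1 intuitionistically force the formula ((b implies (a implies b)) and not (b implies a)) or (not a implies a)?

No

w1 does not force ((b implies (a implies b)) and not (b implies a)) or (not a implies a): neither disjunct is forced at w1.
w1 does not force (b implies (a implies b)) and not (b implies a) since w1 fails not (b implies a).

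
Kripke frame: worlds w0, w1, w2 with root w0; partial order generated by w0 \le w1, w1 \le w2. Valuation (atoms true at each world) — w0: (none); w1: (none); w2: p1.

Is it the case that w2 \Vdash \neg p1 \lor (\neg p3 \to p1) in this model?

Yes

w2 \Vdash \neg p1 \lor (\neg p3 \to p1) via the disjunct \neg p3 \to p1.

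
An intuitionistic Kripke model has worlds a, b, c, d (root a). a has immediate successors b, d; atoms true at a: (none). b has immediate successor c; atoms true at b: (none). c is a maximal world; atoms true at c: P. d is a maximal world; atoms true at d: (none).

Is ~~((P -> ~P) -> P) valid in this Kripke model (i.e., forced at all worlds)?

No

Not every world: a ||-/- ~~((P -> ~P) -> P).
a ||-/- ~~((P -> ~P) -> P) since d is accessible from a and d ||- ~((P -> ~P) -> P).
d ||- ~((P -> ~P) -> P): no world accessible from d forces (P -> ~P) -> P.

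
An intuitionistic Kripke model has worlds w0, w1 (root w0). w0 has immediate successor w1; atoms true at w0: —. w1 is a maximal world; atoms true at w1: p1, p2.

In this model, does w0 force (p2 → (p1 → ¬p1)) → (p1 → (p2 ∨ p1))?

Yes

w0 ⊩ (p2 → (p1 → ¬p1)) → (p1 → (p2 ∨ p1)) vacuously: no world accessible from w0 forces the antecedent p2 → (p1 → ¬p1).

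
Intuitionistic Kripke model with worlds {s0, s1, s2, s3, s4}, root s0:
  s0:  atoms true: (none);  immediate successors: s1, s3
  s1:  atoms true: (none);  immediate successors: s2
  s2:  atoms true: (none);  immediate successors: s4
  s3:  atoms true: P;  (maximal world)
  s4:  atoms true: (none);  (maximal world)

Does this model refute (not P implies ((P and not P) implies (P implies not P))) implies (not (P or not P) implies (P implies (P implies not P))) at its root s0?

s0 forces (not P implies ((P and not P) implies (P implies not P))) implies (not (P or not P) implies (P implies (P implies not P))): every world accessible from s0 that forces not P implies ((P and not P) implies (P implies not P)) (namely s0, s1, s2, s3, s4) also forces not (P or not P) implies (P implies (P implies not P)).
So the root s0 forces (not P implies ((P and not P) implies (P implies not P))) implies (not (P or not P) implies (P implies (P implies not P))); the model is not a countermodel.

No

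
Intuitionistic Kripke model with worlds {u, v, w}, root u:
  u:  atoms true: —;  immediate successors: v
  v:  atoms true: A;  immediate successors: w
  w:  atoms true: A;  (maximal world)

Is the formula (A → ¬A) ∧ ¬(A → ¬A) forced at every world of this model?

Not every world: u ⊮ (A → ¬A) ∧ ¬(A → ¬A).
u ⊮ (A → ¬A) ∧ ¬(A → ¬A) since u fails A → ¬A.

No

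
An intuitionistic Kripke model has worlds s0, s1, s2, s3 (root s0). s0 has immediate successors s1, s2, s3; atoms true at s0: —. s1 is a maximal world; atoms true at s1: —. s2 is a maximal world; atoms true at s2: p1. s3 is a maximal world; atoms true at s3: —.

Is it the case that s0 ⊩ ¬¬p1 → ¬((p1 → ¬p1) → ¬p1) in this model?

No

s0 ⊮ ¬¬p1 → ¬((p1 → ¬p1) → ¬p1): at the accessible world s2, s2 ⊩ ¬¬p1 but s2 ⊮ ¬((p1 → ¬p1) → ¬p1).
s2 ⊮ ¬((p1 → ¬p1) → ¬p1) since s2 is accessible from s2 and s2 ⊩ (p1 → ¬p1) → ¬p1.
s2 ⊩ (p1 → ¬p1) → ¬p1 vacuously: no world accessible from s2 forces the antecedent p1 → ¬p1.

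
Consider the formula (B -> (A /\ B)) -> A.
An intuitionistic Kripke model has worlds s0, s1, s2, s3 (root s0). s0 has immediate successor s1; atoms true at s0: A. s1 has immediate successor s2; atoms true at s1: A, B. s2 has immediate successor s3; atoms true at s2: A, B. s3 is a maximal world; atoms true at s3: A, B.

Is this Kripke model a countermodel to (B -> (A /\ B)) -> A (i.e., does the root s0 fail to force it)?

No

s0 ||- (B -> (A /\ B)) -> A: every world accessible from s0 that forces B -> (A /\ B) (namely s0, s1, s2, s3) also forces A.
So the root s0 forces (B -> (A /\ B)) -> A; the model is not a countermodel.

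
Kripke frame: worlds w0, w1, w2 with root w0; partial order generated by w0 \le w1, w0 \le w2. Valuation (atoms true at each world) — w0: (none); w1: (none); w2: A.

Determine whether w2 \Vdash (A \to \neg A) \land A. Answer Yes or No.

No

w2 \nVdash (A \to \neg A) \land A since w2 fails A \to \neg A.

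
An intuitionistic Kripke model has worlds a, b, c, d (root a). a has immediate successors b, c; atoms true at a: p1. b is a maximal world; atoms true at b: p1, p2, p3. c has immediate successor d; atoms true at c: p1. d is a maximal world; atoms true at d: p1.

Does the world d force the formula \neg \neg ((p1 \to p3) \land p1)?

No

d \nVdash \neg \neg ((p1 \to p3) \land p1) since d is accessible from d and d \Vdash \neg ((p1 \to p3) \land p1).
d \Vdash \neg ((p1 \to p3) \land p1): no world accessible from d forces (p1 \to p3) \land p1.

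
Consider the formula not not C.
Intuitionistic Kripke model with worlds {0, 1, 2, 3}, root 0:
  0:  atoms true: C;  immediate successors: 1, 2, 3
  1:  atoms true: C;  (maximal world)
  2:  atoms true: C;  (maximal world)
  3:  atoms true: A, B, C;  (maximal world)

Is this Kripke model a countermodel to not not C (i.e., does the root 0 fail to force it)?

No

0 forces not not C: no world accessible from 0 forces not C.
So the root 0 forces not not C; the model is not a countermodel.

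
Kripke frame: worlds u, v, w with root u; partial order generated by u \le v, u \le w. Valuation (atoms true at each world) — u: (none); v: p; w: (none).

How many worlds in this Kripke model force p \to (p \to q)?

u: does not force it — u \nVdash p \to (p \to q): at the accessible world v, v \Vdash p but v \nVdash p \to q.
v: does not force it — v \nVdash p \to (p \to q): already at v itself, v \Vdash p but v \nVdash p \to q.
w: forces it.
Worlds forcing the formula: {w}.

1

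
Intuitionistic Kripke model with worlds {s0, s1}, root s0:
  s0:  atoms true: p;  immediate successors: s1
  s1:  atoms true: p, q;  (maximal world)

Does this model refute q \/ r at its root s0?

Yes

s0 ||-/- q \/ r: neither disjunct is forced at s0.
s0 lacks atom q, so s0 ||-/- q.
So the root s0 does not force q \/ r; the model is a countermodel.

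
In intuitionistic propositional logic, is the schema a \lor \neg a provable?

This is the law of excluded middle, which is not intuitionistically valid.
A Kripke countermodel: worlds s0, s1; order generated by s0 \le s1; atoms true at each world — s0:{}; s1:{a}.
s0 \nVdash a \lor \neg a: neither disjunct is forced at s0.
s0 lacks atom a, so s0 \nVdash a.
So the root s0 does not force the formula.

No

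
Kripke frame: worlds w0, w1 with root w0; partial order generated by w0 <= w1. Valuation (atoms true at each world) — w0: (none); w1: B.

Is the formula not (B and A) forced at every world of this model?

w0 forces not (B and A): no world accessible from w0 forces B and A.
Since the root w0 forces not (B and A) and forcing is persistent (monotone upward), every world forces it.

Yes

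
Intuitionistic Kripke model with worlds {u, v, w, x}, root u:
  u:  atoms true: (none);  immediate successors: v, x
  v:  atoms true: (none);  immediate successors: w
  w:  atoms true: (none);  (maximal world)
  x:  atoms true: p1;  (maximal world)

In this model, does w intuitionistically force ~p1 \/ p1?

w ||- ~p1 \/ p1 via the disjunct ~p1.

Yes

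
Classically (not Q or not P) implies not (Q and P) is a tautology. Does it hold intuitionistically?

Yes

This is a constructively valid De Morgan direction (disjunction of negations to negated conjunction), which is intuitionistically derivable.
If not Q holds at a world then no accessible world forces Q, hence none forces Q and P; likewise for not P.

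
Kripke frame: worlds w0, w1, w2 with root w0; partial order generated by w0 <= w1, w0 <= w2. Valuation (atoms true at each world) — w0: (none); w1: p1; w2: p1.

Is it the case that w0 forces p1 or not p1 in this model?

No

w0 does not force p1 or not p1: neither disjunct is forced at w0.
w0 lacks atom p1, so w0 does not force p1.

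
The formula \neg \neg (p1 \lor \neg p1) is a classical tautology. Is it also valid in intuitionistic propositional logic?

This is the double negation of excluded middle, which is intuitionistically derivable.
Assuming \neg (p1 \lor \neg p1): from p1 we'd get p1 \lor \neg p1, so \neg p1; but then p1 \lor \neg p1 again — contradiction. Hence \neg \neg (p1 \lor \neg p1).

Yes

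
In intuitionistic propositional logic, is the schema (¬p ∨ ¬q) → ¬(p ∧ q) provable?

This is a constructively valid De Morgan direction (disjunction of negations to negated conjunction), which is intuitionistically derivable.
If ¬p holds at a world then no accessible world forces p, hence none forces p ∧ q; likewise for ¬q.

Yes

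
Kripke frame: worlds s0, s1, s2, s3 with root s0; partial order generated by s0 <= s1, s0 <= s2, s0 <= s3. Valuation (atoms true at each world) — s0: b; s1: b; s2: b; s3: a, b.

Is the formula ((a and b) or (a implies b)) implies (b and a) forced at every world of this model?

Not every world: s0 does not force ((a and b) or (a implies b)) implies (b and a).
s0 does not force ((a and b) or (a implies b)) implies (b and a): already at s0 itself, s0 forces (a and b) or (a implies b) but s0 does not force b and a.
s0 does not force b and a since s0 fails a.

No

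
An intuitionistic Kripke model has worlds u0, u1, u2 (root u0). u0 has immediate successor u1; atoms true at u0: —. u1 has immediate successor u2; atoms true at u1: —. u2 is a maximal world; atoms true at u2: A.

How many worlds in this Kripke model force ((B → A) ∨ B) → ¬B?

u0: forces it.
u1: forces it.
u2: forces it.
Worlds forcing the formula: {u0, u1, u2}.

3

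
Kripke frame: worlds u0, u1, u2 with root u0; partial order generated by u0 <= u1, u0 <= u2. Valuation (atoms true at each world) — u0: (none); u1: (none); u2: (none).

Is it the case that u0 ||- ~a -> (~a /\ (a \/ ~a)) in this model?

u0 ||- ~a -> (~a /\ (a \/ ~a)): every world accessible from u0 that forces ~a (namely u0, u1, u2) also forces ~a /\ (a \/ ~a).

Yes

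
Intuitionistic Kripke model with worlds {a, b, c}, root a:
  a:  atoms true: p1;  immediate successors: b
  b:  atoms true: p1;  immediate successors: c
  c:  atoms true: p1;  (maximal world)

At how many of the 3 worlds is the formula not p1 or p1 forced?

a: forces it.
b: forces it.
c: forces it.
Worlds forcing the formula: {a, b, c}.

3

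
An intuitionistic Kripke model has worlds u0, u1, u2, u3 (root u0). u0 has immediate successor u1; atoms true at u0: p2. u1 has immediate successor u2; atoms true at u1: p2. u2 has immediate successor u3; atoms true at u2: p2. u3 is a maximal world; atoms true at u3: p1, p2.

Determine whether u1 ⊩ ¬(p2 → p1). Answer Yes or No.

u1 ⊮ ¬(p2 → p1) since u3 is accessible from u1 and u3 ⊩ p2 → p1.
u3 ⊩ p2 → p1: every world accessible from u3 that forces p2 (namely u3) also forces p1.

No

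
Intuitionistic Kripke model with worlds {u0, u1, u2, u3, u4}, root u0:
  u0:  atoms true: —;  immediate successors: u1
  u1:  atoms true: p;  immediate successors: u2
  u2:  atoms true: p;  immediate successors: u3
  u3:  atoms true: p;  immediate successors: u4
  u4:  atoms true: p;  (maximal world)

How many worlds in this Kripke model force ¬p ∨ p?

4

u0: does not force it — u0 ⊮ ¬p ∨ p: neither disjunct is forced at u0.
u1: forces it.
u2: forces it.
u3: forces it.
u4: forces it.
Worlds forcing the formula: {u1, u2, u3, u4}.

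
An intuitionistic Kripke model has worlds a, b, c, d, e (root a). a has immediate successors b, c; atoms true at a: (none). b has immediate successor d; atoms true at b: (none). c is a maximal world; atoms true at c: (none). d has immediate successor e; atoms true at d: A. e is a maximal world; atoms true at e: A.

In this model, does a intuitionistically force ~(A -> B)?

a ||-/- ~(A -> B) since c is accessible from a and c ||- A -> B.
c ||- A -> B vacuously: no world accessible from c forces the antecedent A.

No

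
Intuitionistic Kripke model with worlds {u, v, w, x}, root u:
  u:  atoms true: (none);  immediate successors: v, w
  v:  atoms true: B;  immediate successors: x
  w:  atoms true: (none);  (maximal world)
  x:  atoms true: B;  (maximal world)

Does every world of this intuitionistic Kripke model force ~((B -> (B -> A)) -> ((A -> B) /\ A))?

Not every world: u ||-/- ~((B -> (B -> A)) -> ((A -> B) /\ A)).
u ||-/- ~((B -> (B -> A)) -> ((A -> B) /\ A)) since v is accessible from u and v ||- (B -> (B -> A)) -> ((A -> B) /\ A).
v ||- (B -> (B -> A)) -> ((A -> B) /\ A) vacuously: no world accessible from v forces the antecedent B -> (B -> A).

No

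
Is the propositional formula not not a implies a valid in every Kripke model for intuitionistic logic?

No

This is double-negation elimination, which is not intuitionistically valid.
A Kripke countermodel: worlds u, v; order generated by u <= v; atoms true at each world — u:{}; v:{a}.
u does not force not not a implies a: already at u itself, u forces not not a but u does not force a.
u lacks atom a, so u does not force a.
So the root u does not force the formula.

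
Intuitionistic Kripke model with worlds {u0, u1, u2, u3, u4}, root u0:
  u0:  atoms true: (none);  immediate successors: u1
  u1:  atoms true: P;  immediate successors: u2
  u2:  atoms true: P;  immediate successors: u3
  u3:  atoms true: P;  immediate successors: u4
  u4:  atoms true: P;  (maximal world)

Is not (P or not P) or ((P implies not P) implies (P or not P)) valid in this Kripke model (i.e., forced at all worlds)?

u0 forces not (P or not P) or ((P implies not P) implies (P or not P)) via the disjunct (P implies not P) implies (P or not P).
Since the root u0 forces not (P or not P) or ((P implies not P) implies (P or not P)) and forcing is persistent (monotone upward), every world forces it.

Yes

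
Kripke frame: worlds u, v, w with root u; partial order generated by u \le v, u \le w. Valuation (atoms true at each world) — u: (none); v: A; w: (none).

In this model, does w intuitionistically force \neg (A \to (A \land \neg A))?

w \nVdash \neg (A \to (A \land \neg A)) since w is accessible from w and w \Vdash A \to (A \land \neg A).
w \Vdash A \to (A \land \neg A) vacuously: no world accessible from w forces the antecedent A.

No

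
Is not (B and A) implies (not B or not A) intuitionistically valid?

This is the constructively invalid direction of De Morgan's law for conjunction, which is not intuitionistically valid.
A Kripke countermodel: worlds w0, w1, w2; order generated by w0 <= w1, w0 <= w2; atoms true at each world — w0:{}; w1:{B}; w2:{A}.
w0 does not force not (B and A) implies (not B or not A): already at w0 itself, w0 forces not (B and A) but w0 does not force not B or not A.
w0 does not force not B or not A: neither disjunct is forced at w0.
w0 does not force not B since w1 is accessible from w0 and w1 forces B.
So the root w0 does not force the formula.

No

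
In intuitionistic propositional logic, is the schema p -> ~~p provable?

Yes

This is double-negation introduction, which is intuitionistically derivable.
If a world forces p then every accessible world forces p (persistence), so none forces ~p; hence ~~p.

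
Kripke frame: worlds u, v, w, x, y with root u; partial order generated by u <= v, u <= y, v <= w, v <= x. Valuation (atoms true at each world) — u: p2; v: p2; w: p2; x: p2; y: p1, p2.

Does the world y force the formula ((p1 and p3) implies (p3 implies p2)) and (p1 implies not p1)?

No

y does not force ((p1 and p3) implies (p3 implies p2)) and (p1 implies not p1) since y fails p1 implies not p1.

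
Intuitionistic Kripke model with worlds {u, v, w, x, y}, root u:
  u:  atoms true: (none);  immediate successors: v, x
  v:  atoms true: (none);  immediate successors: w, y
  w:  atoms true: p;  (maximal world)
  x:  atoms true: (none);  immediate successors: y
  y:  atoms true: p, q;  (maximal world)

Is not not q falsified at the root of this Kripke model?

Yes

u does not force not not q since w is accessible from u and w forces not q.
w forces not q: no world accessible from w forces q.
So the root u does not force not not q; the model is a countermodel.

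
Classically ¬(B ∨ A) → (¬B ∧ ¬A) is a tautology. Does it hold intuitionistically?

This is a constructively valid De Morgan direction (negated disjunction to conjunction of negations), which is intuitionistically derivable.
From ¬(B ∨ A): if B held then B ∨ A would, contradiction — so ¬B; similarly ¬A.

Yes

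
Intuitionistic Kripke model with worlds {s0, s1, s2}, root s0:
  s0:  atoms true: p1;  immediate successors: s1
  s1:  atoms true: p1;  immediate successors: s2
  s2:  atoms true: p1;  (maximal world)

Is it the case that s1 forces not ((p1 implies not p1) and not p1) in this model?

s1 forces not ((p1 implies not p1) and not p1): no world accessible from s1 forces (p1 implies not p1) and not p1.

Yes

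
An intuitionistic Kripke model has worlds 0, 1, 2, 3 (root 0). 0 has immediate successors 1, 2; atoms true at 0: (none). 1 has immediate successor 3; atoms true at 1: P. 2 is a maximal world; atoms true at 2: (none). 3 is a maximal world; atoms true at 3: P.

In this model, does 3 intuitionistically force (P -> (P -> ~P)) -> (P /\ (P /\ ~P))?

3 ||- (P -> (P -> ~P)) -> (P /\ (P /\ ~P)) vacuously: no world accessible from 3 forces the antecedent P -> (P -> ~P).

Yes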